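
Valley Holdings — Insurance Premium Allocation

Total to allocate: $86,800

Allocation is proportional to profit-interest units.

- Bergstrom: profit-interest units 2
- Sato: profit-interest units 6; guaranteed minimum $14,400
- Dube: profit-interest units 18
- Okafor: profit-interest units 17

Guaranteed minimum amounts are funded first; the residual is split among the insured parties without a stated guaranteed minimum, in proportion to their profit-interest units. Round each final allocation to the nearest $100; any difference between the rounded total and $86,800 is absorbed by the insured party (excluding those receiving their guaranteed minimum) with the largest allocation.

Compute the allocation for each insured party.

Minimums first: Sato $14,400. Balance $72,400.
Balance split over remaining profit-interest units 37: Bergstrom 3,913.51 → $3,900; Dube 35,221.62 → $35,200; Okafor 33,264.86 → $33,300.

Bergstrom: $3,900 | Sato: $14,400 | Dube: $35,200 | Okafor: $33,300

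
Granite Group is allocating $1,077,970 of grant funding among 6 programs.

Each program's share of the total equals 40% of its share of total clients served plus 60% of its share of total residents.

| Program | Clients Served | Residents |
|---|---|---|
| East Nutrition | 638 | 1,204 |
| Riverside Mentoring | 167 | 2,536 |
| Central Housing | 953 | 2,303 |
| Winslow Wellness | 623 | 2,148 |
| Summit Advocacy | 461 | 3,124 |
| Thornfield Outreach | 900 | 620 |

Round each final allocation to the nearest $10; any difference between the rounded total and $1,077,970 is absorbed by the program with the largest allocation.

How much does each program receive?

Clients served total 3,742; residents total 11,935.
Combined weights (40% clients served + 60% residents): East Nutrition 0.1287; Riverside Mentoring 0.1453; Central Housing 0.2176; Winslow Wellness 0.1746; Summit Advocacy 0.2063; Thornfield Outreach 0.1274.
Unrounded shares: East Nutrition 138,763.50; Riverside Mentoring 156,674.31; Central Housing 234,617.78; Winslow Wellness 188,192.35; Summit Advocacy 222,416.64; Thornfield Outreach 137,305.43.
At nearest $10: East Nutrition $138,760; Riverside Mentoring $156,670; Central Housing $234,620; Winslow Wellness $188,190; Summit Advocacy $222,420; Thornfield Outreach $137,310. Sum = $1,077,970.
Rounded total matches; no reconciliation needed.

East Nutrition: $138,760 · Riverside Mentoring: $156,670 · Central Housing: $234,620 · Winslow Wellness: $188,190 · Summit Advocacy: $222,420 · Thornfield Outreach: $137,310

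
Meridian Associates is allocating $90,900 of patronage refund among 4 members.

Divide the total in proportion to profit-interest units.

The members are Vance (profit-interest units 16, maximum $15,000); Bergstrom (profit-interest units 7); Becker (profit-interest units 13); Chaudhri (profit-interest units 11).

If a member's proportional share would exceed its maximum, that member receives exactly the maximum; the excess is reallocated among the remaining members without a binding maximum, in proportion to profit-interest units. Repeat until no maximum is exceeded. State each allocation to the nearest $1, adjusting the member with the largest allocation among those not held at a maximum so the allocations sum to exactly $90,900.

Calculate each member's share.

Vance: $15,000 · Bergstrom: $17,139 · Becker: $31,829 · Chaudhri: $26,932

Combined profit-interest units = 47.
Pro-rata shares before constraints: Vance 30,944.68; Bergstrom 13,538.30; Becker 25,142.55; Chaudhri 21,274.47.
Capped: Vance ($15,000); residual $75,900 reallocated over remaining profit-interest units 31.
Shares after redistribution: Bergstrom 17,138.71 → $17,139; Becker 31,829.03 → $31,829; Chaudhri 26,932.26 → $26,932.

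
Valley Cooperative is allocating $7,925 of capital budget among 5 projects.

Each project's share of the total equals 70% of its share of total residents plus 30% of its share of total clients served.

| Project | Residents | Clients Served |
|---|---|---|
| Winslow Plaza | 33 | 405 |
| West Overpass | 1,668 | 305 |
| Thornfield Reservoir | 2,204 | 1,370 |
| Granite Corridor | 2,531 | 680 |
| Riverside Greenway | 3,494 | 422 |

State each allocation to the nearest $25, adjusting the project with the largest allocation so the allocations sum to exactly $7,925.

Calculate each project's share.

Totals — residents 9,930, clients served 3,182.
Composite weights (70% residents + 30% clients served): Winslow Plaza 0.0405; West Overpass 0.1463; Thornfield Reservoir 0.2845; Granite Corridor 0.2425; Riverside Greenway 0.2861.
Raw shares: Winslow Plaza 321.04; West Overpass 1,159.73; Thornfield Reservoir 2,254.91; Granite Corridor 1,922.05; Riverside Greenway 2,267.27.
After rounding ($25): Winslow Plaza $325; West Overpass $1,150; Thornfield Reservoir $2,250; Granite Corridor $1,925; Riverside Greenway $2,275. Sum = $7,925.
Sum already equals the total — no adjustment.

Winslow Plaza: $325; West Overpass: $1,150; Thornfield Reservoir: $2,250; Granite Corridor: $1,925; Riverside Greenway: $2,275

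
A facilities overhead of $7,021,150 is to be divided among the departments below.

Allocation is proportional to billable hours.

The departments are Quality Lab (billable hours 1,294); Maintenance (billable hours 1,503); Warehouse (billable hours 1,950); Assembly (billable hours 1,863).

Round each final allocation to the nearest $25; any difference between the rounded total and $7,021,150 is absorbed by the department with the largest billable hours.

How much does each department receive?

Quality Lab: $1,374,500; Maintenance: $1,596,500; Warehouse: $2,071,275; Assembly: $1,978,875

Combined billable hours = 6,610.
Unrounded shares: Quality Lab 1,294/6,610 × $7,021,150 = 1,374,488.37; Maintenance 1,503/6,610 × $7,021,150 = 1,596,488.42; Warehouse 1,950/6,610 × $7,021,150 = 2,071,292.36; Assembly 1,863/6,610 × $7,021,150 = 1,978,880.85.
After rounding ($25): Quality Lab $1,374,500; Maintenance $1,596,500; Warehouse $2,071,300; Assembly $1,978,875. Sum = $7,021,175.
Difference $7,021,150 − $7,021,175 = −$25 applied to largest billable hours (Warehouse): Warehouse becomes $2,071,275.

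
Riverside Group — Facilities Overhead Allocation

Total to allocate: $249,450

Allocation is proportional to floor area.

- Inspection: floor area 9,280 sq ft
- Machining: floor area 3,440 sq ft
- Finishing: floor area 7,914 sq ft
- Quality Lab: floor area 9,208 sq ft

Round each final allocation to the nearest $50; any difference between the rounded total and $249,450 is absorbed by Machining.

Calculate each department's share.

Inspection: $77,550; Machining: $28,800; Finishing: $66,150; Quality Lab: $76,950

Floor area total: 29,842.
Unrounded shares: Inspection 9,280/29,842 × $249,450 = 77,571.74; Machining 3,440/29,842 × $249,450 = 28,755.04; Finishing 7,914/29,842 × $249,450 = 66,153.32; Quality Lab 9,208/29,842 × $249,450 = 76,969.89.
At nearest $50: Inspection $77,550; Machining $28,750; Finishing $66,150; Quality Lab $76,950. Sum = $249,400.
Difference $249,450 − $249,400 = +$50 applied to Machining: Machining becomes $28,800.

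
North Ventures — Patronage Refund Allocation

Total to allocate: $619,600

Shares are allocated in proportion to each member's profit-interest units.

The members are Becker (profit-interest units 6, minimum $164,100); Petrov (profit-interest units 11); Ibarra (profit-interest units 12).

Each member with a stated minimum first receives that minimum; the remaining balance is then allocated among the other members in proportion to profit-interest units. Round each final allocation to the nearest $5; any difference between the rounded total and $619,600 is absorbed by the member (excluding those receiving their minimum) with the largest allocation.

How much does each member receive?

Becker: $164,100 · Petrov: $217,850 · Ibarra: $237,650

Minimums first: Becker $164,100. Residual $455,500.
Residual split over remaining profit-interest units 23: Petrov 217,847.83 → $217,850; Ibarra 237,652.17 → $237,650.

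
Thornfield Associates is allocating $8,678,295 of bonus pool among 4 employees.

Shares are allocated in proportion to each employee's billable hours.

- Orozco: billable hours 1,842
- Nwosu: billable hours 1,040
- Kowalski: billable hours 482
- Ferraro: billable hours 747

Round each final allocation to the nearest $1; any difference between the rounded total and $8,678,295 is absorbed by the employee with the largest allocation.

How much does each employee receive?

Orozco: $3,888,451 | Nwosu: $2,195,433 | Kowalski: $1,017,499 | Ferraro: $1,576,912

Combined billable hours = 4,111.
Unrounded shares: Orozco 1,842/4,111 × $8,678,295 = 3,888,450.35; Nwosu 1,040/4,111 × $8,678,295 = 2,195,433.42; Kowalski 482/4,111 × $8,678,295 = 1,017,498.95; Ferraro 747/4,111 × $8,678,295 = 1,576,912.28.
At nearest $1: Orozco $3,888,450; Nwosu $2,195,433; Kowalski $1,017,499; Ferraro $1,576,912. Sum = $8,678,294.
Difference $8,678,295 − $8,678,294 = +$1 applied to largest allocation (Orozco): Orozco becomes $3,888,451.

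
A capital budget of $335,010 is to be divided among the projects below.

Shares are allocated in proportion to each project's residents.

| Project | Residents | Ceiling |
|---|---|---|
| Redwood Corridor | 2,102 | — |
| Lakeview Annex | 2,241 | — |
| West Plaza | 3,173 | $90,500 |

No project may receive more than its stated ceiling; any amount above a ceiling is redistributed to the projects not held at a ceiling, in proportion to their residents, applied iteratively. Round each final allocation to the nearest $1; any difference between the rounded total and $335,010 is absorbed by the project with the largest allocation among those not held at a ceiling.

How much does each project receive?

Total residents = 7,516.
Unconstrained shares: Redwood Corridor 93,692.26; Lakeview Annex 99,887.89; West Plaza 141,429.85.
Held at cap: West Plaza ($90,500); balance $244,510 reallocated over remaining residents 4,343.
Remaining shares: Redwood Corridor 118,342.16 → $118,342; Lakeview Annex 126,167.84 → $126,168.

Redwood Corridor: $118,342 · Lakeview Annex: $126,168 · West Plaza: $90,500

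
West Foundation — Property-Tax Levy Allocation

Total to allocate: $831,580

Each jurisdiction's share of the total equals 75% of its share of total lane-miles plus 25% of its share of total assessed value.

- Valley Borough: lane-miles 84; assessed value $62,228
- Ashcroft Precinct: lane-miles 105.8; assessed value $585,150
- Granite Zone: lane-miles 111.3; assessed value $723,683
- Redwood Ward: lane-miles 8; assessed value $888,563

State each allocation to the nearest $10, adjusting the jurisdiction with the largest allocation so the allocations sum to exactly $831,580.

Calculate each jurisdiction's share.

Valley Borough: $175,220 | Ashcroft Precinct: $267,310 | Granite Zone: $291,160 | Redwood Ward: $97,890

Totals — lane-miles 309.1, assessed value 2,259,624.
Composite weights (75% lane-miles + 25% assessed value): Valley Borough 0.2107; Ashcroft Precinct 0.3215; Granite Zone 0.3501; Redwood Ward 0.1177.
Pro-rata amounts: Valley Borough 175,215.83; Ashcroft Precinct 267,313.71; Granite Zone 291,156.93; Redwood Ward 97,893.53.
After rounding ($10): Valley Borough $175,220; Ashcroft Precinct $267,310; Granite Zone $291,160; Redwood Ward $97,890. Sum = $831,580.
Rounded total matches; no reconciliation needed.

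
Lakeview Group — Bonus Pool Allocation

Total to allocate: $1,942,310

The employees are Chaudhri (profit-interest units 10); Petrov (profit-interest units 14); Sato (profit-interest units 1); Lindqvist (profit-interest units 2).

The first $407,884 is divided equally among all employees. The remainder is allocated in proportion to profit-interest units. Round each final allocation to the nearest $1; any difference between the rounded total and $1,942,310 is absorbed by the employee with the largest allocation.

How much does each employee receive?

Equal tier: $407,884 ÷ 4 = $101,971 apiece.
Remainder $1,534,426 by profit-interest units (total 27): Chaudhri 568,305.93 → $568,306; Petrov 795,628.30 → $795,628; Sato 56,830.59 → $56,831; Lindqvist 113,661.19 → $113,661.
Totals: Chaudhri $101,971 + $568,306 = $670,277; Petrov $101,971 + $795,628 = $897,599; Sato $101,971 + $56,831 = $158,802; Lindqvist $101,971 + $113,661 = $215,632.

Chaudhri: $670,277; Petrov: $897,599; Sato: $158,802; Lindqvist: $215,632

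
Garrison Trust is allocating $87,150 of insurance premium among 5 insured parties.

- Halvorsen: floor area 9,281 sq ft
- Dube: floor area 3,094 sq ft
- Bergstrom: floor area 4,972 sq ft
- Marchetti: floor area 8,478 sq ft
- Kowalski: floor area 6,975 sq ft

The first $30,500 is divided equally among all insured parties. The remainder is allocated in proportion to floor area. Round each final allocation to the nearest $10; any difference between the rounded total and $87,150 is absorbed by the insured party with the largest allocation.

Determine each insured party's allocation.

Halvorsen: $22,130 | Dube: $11,440 | Bergstrom: $14,690 | Marchetti: $20,740 | Kowalski: $18,150

Equal tier: $30,500 ÷ 5 = $6,100 apiece.
Remainder $56,650 by floor area (total 32,800): Halvorsen 16,029.53 → $16,030; Dube 5,343.75 → $5,340; Bergstrom 8,587.31 → $8,590; Marchetti 14,642.64 → $14,640; Kowalski 12,046.76 → $12,050.
Totals: Halvorsen $6,100 + $16,030 = $22,130; Dube $6,100 + $5,340 = $11,440; Bergstrom $6,100 + $8,590 = $14,690; Marchetti $6,100 + $14,640 = $20,740; Kowalski $6,100 + $12,050 = $18,150.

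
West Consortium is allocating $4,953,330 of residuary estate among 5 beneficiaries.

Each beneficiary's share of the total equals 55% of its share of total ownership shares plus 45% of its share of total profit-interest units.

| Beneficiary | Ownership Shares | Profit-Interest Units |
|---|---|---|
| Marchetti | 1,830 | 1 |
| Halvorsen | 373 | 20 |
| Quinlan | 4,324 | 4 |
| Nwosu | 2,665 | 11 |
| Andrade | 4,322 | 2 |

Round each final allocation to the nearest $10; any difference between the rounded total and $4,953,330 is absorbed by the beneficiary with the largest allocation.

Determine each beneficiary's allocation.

Marchetti: $427,570 · Halvorsen: $1,248,360 · Quinlan: $1,106,320 · Nwosu: $1,182,480 · Andrade: $988,600

Ownership shares total 13,514; profit-interest units total 38.
Composite weights (55% ownership shares + 45% profit-interest units): Marchetti 0.0863; Halvorsen 0.2520; Quinlan 0.2233; Nwosu 0.2387; Andrade 0.1996.
Proportional shares: Marchetti 427,573.55; Halvorsen 1,248,351.40; Quinlan 1,106,320.74; Nwosu 1,182,482.48; Andrade 988,601.84.
After rounding ($10): Marchetti $427,570; Halvorsen $1,248,350; Quinlan $1,106,320; Nwosu $1,182,480; Andrade $988,600. Sum = $4,953,320.
Difference $4,953,330 − $4,953,320 = +$10 applied to largest allocation (Halvorsen): Halvorsen becomes $1,248,360.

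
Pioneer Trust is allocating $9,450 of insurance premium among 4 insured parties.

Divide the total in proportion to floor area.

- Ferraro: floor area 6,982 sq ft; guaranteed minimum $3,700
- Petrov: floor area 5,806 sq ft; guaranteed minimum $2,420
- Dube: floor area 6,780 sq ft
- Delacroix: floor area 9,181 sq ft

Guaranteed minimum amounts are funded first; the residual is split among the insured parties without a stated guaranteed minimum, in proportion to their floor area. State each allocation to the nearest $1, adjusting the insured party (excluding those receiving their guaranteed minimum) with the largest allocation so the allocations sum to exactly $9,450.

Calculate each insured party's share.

Ferraro: $3,700 | Petrov: $2,420 | Dube: $1,415 | Delacroix: $1,915

Minimums first: Ferraro $3,700; Petrov $2,420. Balance $3,330.
Balance split over remaining floor area 15,961: Dube 1,414.54 → $1,415; Delacroix 1,915.46 → $1,915.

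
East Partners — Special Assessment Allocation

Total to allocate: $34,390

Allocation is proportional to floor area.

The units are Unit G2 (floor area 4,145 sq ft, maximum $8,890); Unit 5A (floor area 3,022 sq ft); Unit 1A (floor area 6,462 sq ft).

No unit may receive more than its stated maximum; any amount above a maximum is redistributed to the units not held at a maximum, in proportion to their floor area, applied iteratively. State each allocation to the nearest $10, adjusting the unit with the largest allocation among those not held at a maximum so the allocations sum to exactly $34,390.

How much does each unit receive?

Unit G2: $8,890 | Unit 5A: $8,130 | Unit 1A: $17,370

Floor area total: 13,629.
Pro-rata shares before constraints: Unit G2 10,459.06; Unit 5A 7,625.40; Unit 1A 16,305.54.
Capped: Unit G2 ($8,890); remaining pool $25,500 reallocated over remaining floor area 9,484.
Shares after redistribution: Unit 5A 8,125.37 → $8,130; Unit 1A 17,374.63 → $17,370.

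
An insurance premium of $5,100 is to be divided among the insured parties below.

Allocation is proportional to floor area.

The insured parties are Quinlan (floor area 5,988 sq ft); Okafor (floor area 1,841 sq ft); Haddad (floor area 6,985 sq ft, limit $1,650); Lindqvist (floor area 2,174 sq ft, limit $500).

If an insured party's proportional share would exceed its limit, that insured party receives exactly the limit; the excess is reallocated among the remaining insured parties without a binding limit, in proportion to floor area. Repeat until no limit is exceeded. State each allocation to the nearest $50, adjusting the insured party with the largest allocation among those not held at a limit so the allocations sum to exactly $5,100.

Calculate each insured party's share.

Floor area total: 16,988.
Pro-rata shares before constraints: Quinlan 1,797.67; Okafor 552.69; Haddad 2,096.98; Lindqvist 652.66.
Capped: Haddad ($1,650), Lindqvist ($500); remaining pool $2,950 reallocated over remaining floor area 7,829.
Shares after redistribution: Quinlan 2,256.30 → $2,250; Okafor 693.70 → $700.

Quinlan: $2,250 · Okafor: $700 · Haddad: $1,650 · Lindqvist: $500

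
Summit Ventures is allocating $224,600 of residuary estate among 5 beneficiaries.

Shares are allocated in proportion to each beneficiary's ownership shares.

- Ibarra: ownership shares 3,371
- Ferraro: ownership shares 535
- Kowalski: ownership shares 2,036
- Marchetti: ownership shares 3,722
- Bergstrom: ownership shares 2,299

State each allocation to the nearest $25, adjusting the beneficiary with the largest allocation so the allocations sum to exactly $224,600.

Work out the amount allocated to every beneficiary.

Sum of ownership shares: 11,963.
Proportional shares: Ibarra 3,371/11,963 × $224,600 = 63,289.02; Ferraro 535/11,963 × $224,600 = 10,044.39; Kowalski 2,036/11,963 × $224,600 = 38,224.99; Marchetti 3,722/11,963 × $224,600 = 69,878.89; Bergstrom 2,299/11,963 × $224,600 = 43,162.70.
Rounded to nearest $25: Ibarra $63,300; Ferraro $10,050; Kowalski $38,225; Marchetti $69,875; Bergstrom $43,175. Sum = $224,625.
Difference $224,600 − $224,625 = −$25 applied to largest allocation (Marchetti): Marchetti becomes $69,850.

Ibarra: $63,300; Ferraro: $10,050; Kowalski: $38,225; Marchetti: $69,850; Bergstrom: $43,175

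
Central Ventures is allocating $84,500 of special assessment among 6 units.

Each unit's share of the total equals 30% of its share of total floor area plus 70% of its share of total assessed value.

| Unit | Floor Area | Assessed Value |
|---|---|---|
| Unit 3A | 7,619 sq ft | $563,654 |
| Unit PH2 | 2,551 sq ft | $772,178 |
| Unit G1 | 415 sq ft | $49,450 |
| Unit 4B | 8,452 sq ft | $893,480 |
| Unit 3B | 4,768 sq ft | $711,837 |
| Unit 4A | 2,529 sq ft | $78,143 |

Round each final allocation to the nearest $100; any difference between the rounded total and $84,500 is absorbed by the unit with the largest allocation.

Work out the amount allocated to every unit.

Unit 3A: $18,200 · Unit PH2: $17,300 · Unit G1: $1,400 · Unit 4B: $25,400 · Unit 3B: $18,300 · Unit 4A: $3,900

Totals — floor area 26,334, assessed value 3,068,742.
Composite weights (30% floor area + 70% assessed value): Unit 3A 0.2154; Unit PH2 0.2052; Unit G1 0.0160; Unit 4B 0.3001; Unit 3B 0.2167; Unit 4A 0.0466.
Pro-rata amounts: Unit 3A 18,198.74; Unit PH2 17,339.41; Unit G1 1,352.64; Unit 4B 25,358.01; Unit 3B 18,310.50; Unit 4A 3,940.71.
After rounding ($100): Unit 3A $18,200; Unit PH2 $17,300; Unit G1 $1,400; Unit 4B $25,400; Unit 3B $18,300; Unit 4A $3,900. Sum = $84,500.
Rounded total matches; no reconciliation needed.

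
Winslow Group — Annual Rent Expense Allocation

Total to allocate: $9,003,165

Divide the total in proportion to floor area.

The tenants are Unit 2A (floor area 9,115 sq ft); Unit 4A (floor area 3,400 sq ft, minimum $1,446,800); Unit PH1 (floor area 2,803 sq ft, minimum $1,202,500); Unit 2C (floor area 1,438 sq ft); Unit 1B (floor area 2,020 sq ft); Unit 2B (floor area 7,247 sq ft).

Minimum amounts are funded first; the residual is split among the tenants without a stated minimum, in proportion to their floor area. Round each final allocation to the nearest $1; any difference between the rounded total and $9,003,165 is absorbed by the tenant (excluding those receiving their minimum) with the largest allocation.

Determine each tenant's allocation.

Unit 2A: $2,922,073 · Unit 4A: $1,446,800 · Unit PH1: $1,202,500 · Unit 2C: $460,992 · Unit 1B: $647,568 · Unit 2B: $2,323,232

Fund the minimums — Unit 4A $1,446,800; Unit PH1 $1,202,500. Remaining pool $6,353,865.
Remaining pool split over remaining floor area 19,820: Unit 2A 2,922,072.63 → $2,922,073; Unit 2C 460,991.82 → $460,992; Unit 1B 647,568.48 → $647,568; Unit 2B 2,323,232.07 → $2,323,232.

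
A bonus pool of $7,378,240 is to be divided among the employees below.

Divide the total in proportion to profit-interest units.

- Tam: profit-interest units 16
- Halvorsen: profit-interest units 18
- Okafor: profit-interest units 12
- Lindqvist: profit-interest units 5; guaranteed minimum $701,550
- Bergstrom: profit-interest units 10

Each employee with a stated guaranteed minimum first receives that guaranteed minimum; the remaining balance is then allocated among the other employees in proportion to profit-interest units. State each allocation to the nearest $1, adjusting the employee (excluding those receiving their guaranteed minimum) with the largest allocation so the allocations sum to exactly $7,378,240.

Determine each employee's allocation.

Fund the minimums — Lindqvist $701,550. Balance $6,676,690.
Balance split over remaining profit-interest units 56: Tam 1,907,625.71 → $1,907,626; Halvorsen 2,146,078.93 → $2,146,079; Okafor 1,430,719.29 → $1,430,719; Bergstrom 1,192,266.07 → $1,192,266.

Tam: $1,907,626 | Halvorsen: $2,146,079 | Okafor: $1,430,719 | Lindqvist: $701,550 | Bergstrom: $1,192,266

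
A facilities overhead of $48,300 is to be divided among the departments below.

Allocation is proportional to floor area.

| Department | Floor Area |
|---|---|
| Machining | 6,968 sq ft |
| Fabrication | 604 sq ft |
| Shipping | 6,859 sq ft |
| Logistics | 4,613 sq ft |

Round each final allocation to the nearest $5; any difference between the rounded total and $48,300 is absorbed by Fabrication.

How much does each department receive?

Total floor area = 19,044.
Pro-rata amounts: Machining 6,968/19,044 × $48,300 = 17,672.46; Fabrication 604/19,044 × $48,300 = 1,531.88; Shipping 6,859/19,044 × $48,300 = 17,396.01; Logistics 4,613/19,044 × $48,300 = 11,699.64.
After rounding ($5): Machining $17,670; Fabrication $1,530; Shipping $17,395; Logistics $11,700. Sum = $48,295.
Difference $48,300 − $48,295 = +$5 applied to Fabrication: Fabrication becomes $1,535.

Machining: $17,670; Fabrication: $1,535; Shipping: $17,395; Logistics: $11,700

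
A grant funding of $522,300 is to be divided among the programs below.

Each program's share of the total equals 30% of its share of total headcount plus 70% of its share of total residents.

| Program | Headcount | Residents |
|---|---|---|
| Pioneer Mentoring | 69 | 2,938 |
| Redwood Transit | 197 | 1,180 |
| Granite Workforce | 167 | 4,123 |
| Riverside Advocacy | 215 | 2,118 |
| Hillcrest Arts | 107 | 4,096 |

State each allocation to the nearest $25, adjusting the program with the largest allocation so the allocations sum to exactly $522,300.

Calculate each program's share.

Pioneer Mentoring: $88,625; Redwood Transit: $70,725; Granite Workforce: $138,950; Riverside Advocacy: $98,200; Hillcrest Arts: $125,800

Totals — headcount 755, residents 14,455.
Combined weights (30% headcount + 70% residents): Pioneer Mentoring 0.1697; Redwood Transit 0.1354; Granite Workforce 0.2660; Riverside Advocacy 0.1880; Hillcrest Arts 0.2409.
Raw shares: Pioneer Mentoring 88,630.78; Redwood Transit 70,730.39; Granite Workforce 138,941.53; Riverside Advocacy 98,190.86; Hillcrest Arts 125,806.44.
After rounding ($25): Pioneer Mentoring $88,625; Redwood Transit $70,725; Granite Workforce $138,950; Riverside Advocacy $98,200; Hillcrest Arts $125,800. Sum = $522,300.
Rounded total matches; no reconciliation needed.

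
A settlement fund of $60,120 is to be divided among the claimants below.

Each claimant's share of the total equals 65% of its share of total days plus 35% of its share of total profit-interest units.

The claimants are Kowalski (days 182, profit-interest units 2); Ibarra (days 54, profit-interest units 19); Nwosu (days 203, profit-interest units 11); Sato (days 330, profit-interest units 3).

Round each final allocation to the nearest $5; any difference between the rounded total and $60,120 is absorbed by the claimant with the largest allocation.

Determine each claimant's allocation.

Totals — days 769, profit-interest units 35.
Combined weights (65% days + 35% profit-interest units): Kowalski 0.1738; Ibarra 0.2356; Nwosu 0.2816; Sato 0.3089.
Unrounded shares: Kowalski 10,451.03; Ibarra 14,166.90; Nwosu 16,928.98; Sato 18,573.09.
After rounding ($5): Kowalski $10,450; Ibarra $14,165; Nwosu $16,930; Sato $18,575. Sum = $60,120.
Sum already equals the total — no adjustment.

Kowalski: $10,450 | Ibarra: $14,165 | Nwosu: $16,930 | Sato: $18,575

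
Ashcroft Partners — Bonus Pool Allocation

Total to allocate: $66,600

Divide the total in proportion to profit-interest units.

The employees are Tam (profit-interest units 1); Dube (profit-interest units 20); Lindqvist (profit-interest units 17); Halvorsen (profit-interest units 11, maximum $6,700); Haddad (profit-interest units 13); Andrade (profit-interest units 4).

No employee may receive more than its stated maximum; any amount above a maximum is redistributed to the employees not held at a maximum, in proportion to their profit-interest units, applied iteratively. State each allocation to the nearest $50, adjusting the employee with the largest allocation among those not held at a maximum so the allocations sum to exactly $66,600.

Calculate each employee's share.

Tam: $1,100; Dube: $21,800; Lindqvist: $18,500; Halvorsen: $6,700; Haddad: $14,150; Andrade: $4,350

Sum of profit-interest units: 66.
Unconstrained shares: Tam 1,009.09; Dube 20,181.82; Lindqvist 17,154.55; Halvorsen 11,100.00; Haddad 13,118.18; Andrade 4,036.36.
Held at cap: Halvorsen ($6,700); balance $59,900 reallocated over remaining profit-interest units 55.
Redistributed shares: Tam 1,089.09 → $1,100; Dube 21,781.82 → $21,800; Lindqvist 18,514.55 → $18,500; Haddad 14,158.18 → $14,150; Andrade 4,356.36 → $4,350.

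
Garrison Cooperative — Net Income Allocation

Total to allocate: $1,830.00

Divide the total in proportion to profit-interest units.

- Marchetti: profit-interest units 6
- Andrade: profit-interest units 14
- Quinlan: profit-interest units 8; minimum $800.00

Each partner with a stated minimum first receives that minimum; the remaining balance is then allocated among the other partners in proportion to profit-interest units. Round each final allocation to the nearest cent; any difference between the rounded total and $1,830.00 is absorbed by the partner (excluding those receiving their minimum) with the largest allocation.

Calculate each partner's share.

Minimums first: Quinlan $800.00. Remaining pool $1,030.00.
Remaining pool split over remaining profit-interest units 20: Marchetti 309.0000 → $309.00; Andrade 721.0000 → $721.00.

Marchetti: $309.00 | Andrade: $721.00 | Quinlan: $800.00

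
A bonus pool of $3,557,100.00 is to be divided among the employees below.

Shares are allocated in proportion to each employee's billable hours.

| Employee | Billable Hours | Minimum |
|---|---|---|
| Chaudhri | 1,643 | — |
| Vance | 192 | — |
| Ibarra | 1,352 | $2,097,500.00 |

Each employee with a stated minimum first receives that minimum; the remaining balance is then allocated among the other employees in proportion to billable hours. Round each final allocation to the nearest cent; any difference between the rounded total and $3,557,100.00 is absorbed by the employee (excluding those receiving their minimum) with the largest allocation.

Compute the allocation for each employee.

Guaranteed amounts: Ibarra $2,097,500.00. Balance $1,459,600.00.
Balance split over remaining billable hours 1,835: Chaudhri 1,306,878.9101 → $1,306,878.91; Vance 152,721.0899 → $152,721.09.

Chaudhri: $1,306,878.91 · Vance: $152,721.09 · Ibarra: $2,097,500.00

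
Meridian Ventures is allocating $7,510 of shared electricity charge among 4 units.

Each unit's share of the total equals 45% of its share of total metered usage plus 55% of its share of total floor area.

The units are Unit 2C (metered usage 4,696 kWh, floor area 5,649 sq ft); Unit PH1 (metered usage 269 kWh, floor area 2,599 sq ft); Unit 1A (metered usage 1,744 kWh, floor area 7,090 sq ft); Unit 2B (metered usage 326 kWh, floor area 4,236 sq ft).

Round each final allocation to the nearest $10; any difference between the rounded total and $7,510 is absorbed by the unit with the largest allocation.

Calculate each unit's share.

Unit 2C: $3,450; Unit PH1: $680; Unit 1A: $2,330; Unit 2B: $1,050

Totals — metered usage 7,035, floor area 19,574.
Combined weights (45% metered usage + 55% floor area): Unit 2C 0.4591; Unit PH1 0.0902; Unit 1A 0.3108; Unit 2B 0.1399.
Proportional shares: Unit 2C 3,447.93; Unit PH1 677.66; Unit 1A 2,333.92; Unit 2B 1,050.48.
At nearest $10: Unit 2C $3,450; Unit PH1 $680; Unit 1A $2,330; Unit 2B $1,050. Sum = $7,510.
No rounding difference to absorb.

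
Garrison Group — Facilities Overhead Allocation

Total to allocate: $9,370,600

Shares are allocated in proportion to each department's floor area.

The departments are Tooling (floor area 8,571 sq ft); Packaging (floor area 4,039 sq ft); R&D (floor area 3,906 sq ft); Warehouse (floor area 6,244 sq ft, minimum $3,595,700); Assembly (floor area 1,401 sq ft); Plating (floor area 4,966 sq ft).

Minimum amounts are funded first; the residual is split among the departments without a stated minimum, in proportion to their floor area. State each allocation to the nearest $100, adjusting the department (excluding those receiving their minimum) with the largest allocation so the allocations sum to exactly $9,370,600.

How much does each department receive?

Minimums first: Warehouse $3,595,700. Residual $5,774,900.
Residual split over remaining floor area 22,883: Tooling 2,163,032.29 → $2,163,000; Packaging 1,019,307.83 → $1,019,300; R&D 985,743.10 → $985,700; Assembly 353,565.31 → $353,600; Plating 1,253,251.47 → $1,253,300.

Tooling: $2,163,000; Packaging: $1,019,300; R&D: $985,700; Warehouse: $3,595,700; Assembly: $353,600; Plating: $1,253,300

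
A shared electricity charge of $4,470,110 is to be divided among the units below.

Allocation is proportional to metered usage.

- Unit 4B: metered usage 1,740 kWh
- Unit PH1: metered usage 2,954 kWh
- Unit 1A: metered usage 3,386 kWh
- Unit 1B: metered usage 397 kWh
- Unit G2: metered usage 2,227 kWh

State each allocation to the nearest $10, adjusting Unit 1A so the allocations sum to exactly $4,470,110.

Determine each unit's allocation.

Unit 4B: $726,640 · Unit PH1: $1,233,620 · Unit 1A: $1,414,040 · Unit 1B: $165,790 · Unit G2: $930,020

Sum of metered usage: 10,704.
Proportional shares: Unit 4B 1,740/10,704 × $4,470,110 = 726,643.44; Unit PH1 2,954/10,704 × $4,470,110 = 1,233,623.41; Unit 1A 3,386/10,704 × $4,470,110 = 1,414,031.43; Unit 1B 397/10,704 × $4,470,110 = 165,791.64; Unit G2 2,227/10,704 × $4,470,110 = 930,020.08.
Rounded to nearest $10: Unit 4B $726,640; Unit PH1 $1,233,620; Unit 1A $1,414,030; Unit 1B $165,790; Unit G2 $930,020. Sum = $4,470,100.
Difference $4,470,110 − $4,470,100 = +$10 applied to Unit 1A: Unit 1A becomes $1,414,040.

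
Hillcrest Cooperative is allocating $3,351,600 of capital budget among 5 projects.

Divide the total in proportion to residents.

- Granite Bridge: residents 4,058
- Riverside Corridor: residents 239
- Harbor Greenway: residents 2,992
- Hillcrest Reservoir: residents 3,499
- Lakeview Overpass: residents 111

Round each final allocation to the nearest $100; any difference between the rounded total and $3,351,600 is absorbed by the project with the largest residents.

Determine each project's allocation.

Total residents = 4,058 + 239 + 2,992 + 3,499 + 111 = 10,899.
Unrounded shares: Granite Bridge 1,247,893.64; Riverside Corridor 73,495.95; Harbor Greenway 920,083.24; Hillcrest Reservoir 1,075,993.06; Lakeview Overpass 34,134.10.
At nearest $100: Granite Bridge $1,247,900; Riverside Corridor $73,500; Harbor Greenway $920,100; Hillcrest Reservoir $1,076,000; Lakeview Overpass $34,100. Sum = $3,351,600.
No rounding difference to absorb.

Granite Bridge: $1,247,900; Riverside Corridor: $73,500; Harbor Greenway: $920,100; Hillcrest Reservoir: $1,076,000; Lakeview Overpass: $34,100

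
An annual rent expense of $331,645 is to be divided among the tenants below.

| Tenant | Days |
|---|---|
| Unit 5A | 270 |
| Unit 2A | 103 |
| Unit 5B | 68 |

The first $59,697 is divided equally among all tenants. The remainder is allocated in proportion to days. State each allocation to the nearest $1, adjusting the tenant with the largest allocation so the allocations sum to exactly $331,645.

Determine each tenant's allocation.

$59,697 shared equally gives $19,899 per tenant.
Remainder $271,948 by days (total 441): Unit 5A 166,498.78 → $166,499; Unit 2A 63,516.20 → $63,516; Unit 5B 41,933.02 → $41,933.
Totals: Unit 5A $19,899 + $166,499 = $186,398; Unit 2A $19,899 + $63,516 = $83,415; Unit 5B $19,899 + $41,933 = $61,832.

Unit 5A: $186,398 | Unit 2A: $83,415 | Unit 5B: $61,832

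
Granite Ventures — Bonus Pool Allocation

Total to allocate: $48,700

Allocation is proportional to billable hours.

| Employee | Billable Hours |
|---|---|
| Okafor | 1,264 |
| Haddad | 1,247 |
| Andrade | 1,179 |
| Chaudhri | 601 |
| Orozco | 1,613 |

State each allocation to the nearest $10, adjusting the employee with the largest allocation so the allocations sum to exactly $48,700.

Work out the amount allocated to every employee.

Okafor: $10,430 · Haddad: $10,290 · Andrade: $9,730 · Chaudhri: $4,960 · Orozco: $13,290

Combined billable hours = 5,904.
Pro-rata amounts: Okafor 1,264/5,904 × $48,700 = 10,426.29; Haddad 1,247/5,904 × $48,700 = 10,286.06; Andrade 1,179/5,904 × $48,700 = 9,725.15; Chaudhri 601/5,904 × $48,700 = 4,957.44; Orozco 1,613/5,904 × $48,700 = 13,305.06.
Rounded to nearest $10: Okafor $10,430; Haddad $10,290; Andrade $9,730; Chaudhri $4,960; Orozco $13,310. Sum = $48,720.
Difference $48,700 − $48,720 = −$20 applied to largest allocation (Orozco): Orozco becomes $13,290.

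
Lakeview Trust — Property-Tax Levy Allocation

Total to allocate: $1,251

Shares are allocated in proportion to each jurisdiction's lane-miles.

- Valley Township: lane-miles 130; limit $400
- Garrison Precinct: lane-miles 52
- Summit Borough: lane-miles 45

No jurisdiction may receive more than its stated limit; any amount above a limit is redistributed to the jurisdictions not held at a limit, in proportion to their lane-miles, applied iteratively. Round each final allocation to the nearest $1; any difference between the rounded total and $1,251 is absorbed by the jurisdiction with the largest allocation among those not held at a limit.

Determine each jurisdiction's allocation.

Total lane-miles = 227.
Proportional shares (ignoring caps): Valley Township 716.43; Garrison Precinct 286.57; Summit Borough 248.00.
Held at cap: Valley Township ($400); balance $851 reallocated over remaining lane-miles 97.
Shares after redistribution: Garrison Precinct 456.21 → $456; Summit Borough 394.79 → $395.

Valley Township: $400 | Garrison Precinct: $456 | Summit Borough: $395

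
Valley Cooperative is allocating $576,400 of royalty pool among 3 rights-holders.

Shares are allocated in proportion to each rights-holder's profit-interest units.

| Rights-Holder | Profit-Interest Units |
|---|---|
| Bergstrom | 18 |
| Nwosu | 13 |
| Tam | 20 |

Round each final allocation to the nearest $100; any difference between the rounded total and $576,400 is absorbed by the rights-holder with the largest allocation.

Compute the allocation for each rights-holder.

Bergstrom: $203,400 | Nwosu: $146,900 | Tam: $226,100

Total profit-interest units = 51.
Unrounded shares: Bergstrom 18/51 × $576,400 = 203,435.29; Nwosu 13/51 × $576,400 = 146,925.49; Tam 20/51 × $576,400 = 226,039.22.
At nearest $100: Bergstrom $203,400; Nwosu $146,900; Tam $226,000. Sum = $576,300.
Difference $576,400 − $576,300 = +$100 applied to largest allocation (Tam): Tam becomes $226,100.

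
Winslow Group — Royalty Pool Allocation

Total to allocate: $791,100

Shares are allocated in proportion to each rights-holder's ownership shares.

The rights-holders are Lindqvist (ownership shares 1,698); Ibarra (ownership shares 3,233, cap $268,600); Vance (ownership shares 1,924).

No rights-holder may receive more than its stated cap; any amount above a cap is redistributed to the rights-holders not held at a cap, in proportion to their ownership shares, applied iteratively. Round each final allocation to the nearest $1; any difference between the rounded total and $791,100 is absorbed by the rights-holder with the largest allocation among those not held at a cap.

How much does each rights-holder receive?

Combined ownership shares = 6,855.
Pro-rata shares before constraints: Lindqvist 195,957.37; Ibarra 373,103.76; Vance 222,038.86.
Held at cap: Ibarra ($268,600); remaining pool $522,500 reallocated over remaining ownership shares 3,622.
Redistributed shares: Lindqvist 244,948.92 → $244,949; Vance 277,551.08 → $277,551.

Lindqvist: $244,949 | Ibarra: $268,600 | Vance: $277,551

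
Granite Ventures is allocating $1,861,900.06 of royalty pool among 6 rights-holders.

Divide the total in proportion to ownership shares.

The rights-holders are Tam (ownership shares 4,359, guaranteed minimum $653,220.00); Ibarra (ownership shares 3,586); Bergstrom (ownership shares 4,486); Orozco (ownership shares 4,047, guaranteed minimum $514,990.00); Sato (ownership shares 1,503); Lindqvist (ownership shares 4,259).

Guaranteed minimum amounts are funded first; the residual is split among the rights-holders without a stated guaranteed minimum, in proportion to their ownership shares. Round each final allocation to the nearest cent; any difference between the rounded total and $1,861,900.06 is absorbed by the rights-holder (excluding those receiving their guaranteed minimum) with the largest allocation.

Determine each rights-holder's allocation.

Minimums first: Tam $653,220.00; Orozco $514,990.00. Remaining pool $693,690.06.
Remaining pool split over remaining ownership shares 13,834: Ibarra 179,815.8562 → $179,815.86; Bergstrom 224,945.3238 → $224,945.32; Sato 75,366.2108 → $75,366.21; Lindqvist 213,562.6692 → $213,562.67.

Tam: $653,220.00 · Ibarra: $179,815.86 · Bergstrom: $224,945.32 · Orozco: $514,990.00 · Sato: $75,366.21 · Lindqvist: $213,562.67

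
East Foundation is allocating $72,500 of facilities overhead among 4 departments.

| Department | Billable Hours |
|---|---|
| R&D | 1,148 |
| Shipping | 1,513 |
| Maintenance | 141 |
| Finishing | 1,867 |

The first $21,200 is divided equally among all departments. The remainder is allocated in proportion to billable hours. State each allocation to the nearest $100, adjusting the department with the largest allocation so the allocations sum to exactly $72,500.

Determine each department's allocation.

Equal tier: $21,200 ÷ 4 = $5,300 apiece.
Remainder $51,300 by billable hours (total 4,669): R&D 12,613.49 → $12,600; Shipping 16,623.88 → $16,600; Maintenance 1,549.22 → $1,500; Finishing 20,513.41 → $20,500.
Rounding difference +$100 on remainder applied to Finishing.
Totals: R&D $5,300 + $12,600 = $17,900; Shipping $5,300 + $16,600 = $21,900; Maintenance $5,300 + $1,500 = $6,800; Finishing $5,300 + $20,600 = $25,900.

R&D: $17,900; Shipping: $21,900; Maintenance: $6,800; Finishing: $25,900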